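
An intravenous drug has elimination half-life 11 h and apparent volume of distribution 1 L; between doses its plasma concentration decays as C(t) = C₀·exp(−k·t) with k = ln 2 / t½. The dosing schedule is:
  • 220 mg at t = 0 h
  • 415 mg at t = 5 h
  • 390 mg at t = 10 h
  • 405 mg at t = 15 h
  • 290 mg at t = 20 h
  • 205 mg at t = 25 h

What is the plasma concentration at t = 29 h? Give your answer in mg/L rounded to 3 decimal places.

736.059 mg/L

k = ln 2 / 11 = 0.06301 per h
Dose 1 (220 mg at t=0 h): 220·exp(−0.06301·29) = 35.383 mg/L
Dose 2 (415 mg at t=5 h): 415·exp(−0.06301·24) = 91.465 mg/L
Dose 3 (390 mg at t=10 h): 390·exp(−0.06301·19) = 117.789 mg/L
Dose 4 (405 mg at t=15 h): 405·exp(−0.06301·14) = 167.620 mg/L
Dose 5 (290 mg at t=20 h): 290·exp(−0.06301·9) = 164.475 mg/L
Dose 6 (205 mg at t=25 h): 205·exp(−0.06301·4) = 159.327 mg/L
C(29) = 35.383 + 91.465 + 117.789 + 167.620 + 164.475 + 159.327 = 736.059 mg/L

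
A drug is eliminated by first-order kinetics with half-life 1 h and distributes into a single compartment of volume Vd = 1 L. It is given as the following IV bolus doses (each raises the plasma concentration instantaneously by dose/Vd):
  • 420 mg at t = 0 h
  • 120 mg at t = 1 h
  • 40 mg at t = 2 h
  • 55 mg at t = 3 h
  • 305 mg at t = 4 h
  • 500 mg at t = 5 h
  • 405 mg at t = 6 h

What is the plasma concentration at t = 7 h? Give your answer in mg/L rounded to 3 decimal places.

k = ln 2 / 1 = 0.69315 per h
Dose 1 (420 mg at t=0 h): 420·exp(−0.69315·7) = 3.281 mg/L
Dose 2 (120 mg at t=1 h): 120·exp(−0.69315·6) = 1.875 mg/L
Dose 3 (40 mg at t=2 h): 40·exp(−0.69315·5) = 1.250 mg/L
Dose 4 (55 mg at t=3 h): 55·exp(−0.69315·4) = 3.438 mg/L
Dose 5 (305 mg at t=4 h): 305·exp(−0.69315·3) = 38.125 mg/L
Dose 6 (500 mg at t=5 h): 500·exp(−0.69315·2) = 125.000 mg/L
Dose 7 (405 mg at t=6 h): 405·exp(−0.69315·1) = 202.500 mg/L
C(7) = 3.281 + 1.875 + 1.250 + 3.438 + 38.125 + 125.000 + 202.500 = 375.469 mg/L

375.469 mg/L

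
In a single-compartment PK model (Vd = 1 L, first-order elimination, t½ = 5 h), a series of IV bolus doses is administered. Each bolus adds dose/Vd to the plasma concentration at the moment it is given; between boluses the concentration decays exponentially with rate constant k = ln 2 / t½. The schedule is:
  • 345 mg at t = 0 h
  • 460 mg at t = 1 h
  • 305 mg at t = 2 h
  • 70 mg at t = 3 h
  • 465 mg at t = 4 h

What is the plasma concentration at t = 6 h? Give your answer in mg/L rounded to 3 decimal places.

k = ln 2 / 5 = 0.13863 per h
Dose 1 (345 mg at t=0 h): 345·exp(−0.13863·6) = 150.170 mg/L
Dose 2 (460 mg at t=1 h): 460·exp(−0.13863·5) = 230.000 mg/L
Dose 3 (305 mg at t=2 h): 305·exp(−0.13863·4) = 175.176 mg/L
Dose 4 (70 mg at t=3 h): 70·exp(−0.13863·3) = 46.183 mg/L
Dose 5 (465 mg at t=4 h): 465·exp(−0.13863·2) = 352.404 mg/L
C(6) = 150.170 + 230.000 + 175.176 + 46.183 + 352.404 = 953.933 mg/L

953.933 mg/L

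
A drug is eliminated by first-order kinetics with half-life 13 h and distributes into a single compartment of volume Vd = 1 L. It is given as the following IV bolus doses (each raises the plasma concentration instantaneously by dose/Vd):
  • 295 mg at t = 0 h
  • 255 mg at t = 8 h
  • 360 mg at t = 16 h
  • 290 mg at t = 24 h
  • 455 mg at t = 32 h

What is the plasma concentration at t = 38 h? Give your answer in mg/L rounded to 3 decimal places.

k = ln 2 / 13 = 0.05332 per h
Dose 1 (295 mg at t=0 h): 295·exp(−0.05332·38) = 38.894 mg/L
Dose 2 (255 mg at t=8 h): 255·exp(−0.05332·30) = 51.506 mg/L
Dose 3 (360 mg at t=16 h): 360·exp(−0.05332·22) = 111.395 mg/L
Dose 4 (290 mg at t=24 h): 290·exp(−0.05332·14) = 137.471 mg/L
Dose 5 (455 mg at t=32 h): 455·exp(−0.05332·6) = 330.426 mg/L
C(38) = 38.894 + 51.506 + 111.395 + 137.471 + 330.426 = 669.693 mg/L

669.693 mg/L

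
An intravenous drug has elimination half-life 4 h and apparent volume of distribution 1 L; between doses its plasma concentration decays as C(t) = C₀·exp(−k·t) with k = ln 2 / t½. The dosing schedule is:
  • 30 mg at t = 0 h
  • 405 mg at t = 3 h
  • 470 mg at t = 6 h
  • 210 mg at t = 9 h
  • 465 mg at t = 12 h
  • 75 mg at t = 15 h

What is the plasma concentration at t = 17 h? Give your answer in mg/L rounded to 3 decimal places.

k = ln 2 / 4 = 0.17329 per h
Dose 1 (30 mg at t=0 h): 30·exp(−0.17329·17) = 1.577 mg/L
Dose 2 (405 mg at t=3 h): 405·exp(−0.17329·14) = 35.797 mg/L
Dose 3 (470 mg at t=6 h): 470·exp(−0.17329·11) = 69.866 mg/L
Dose 4 (210 mg at t=9 h): 210·exp(−0.17329·8) = 52.500 mg/L
Dose 5 (465 mg at t=12 h): 465·exp(−0.17329·5) = 195.508 mg/L
Dose 6 (75 mg at t=15 h): 75·exp(−0.17329·2) = 53.033 mg/L
C(17) = 1.577 + 35.797 + 69.866 + 52.500 + 195.508 + 53.033 = 408.281 mg/L

408.281 mg/L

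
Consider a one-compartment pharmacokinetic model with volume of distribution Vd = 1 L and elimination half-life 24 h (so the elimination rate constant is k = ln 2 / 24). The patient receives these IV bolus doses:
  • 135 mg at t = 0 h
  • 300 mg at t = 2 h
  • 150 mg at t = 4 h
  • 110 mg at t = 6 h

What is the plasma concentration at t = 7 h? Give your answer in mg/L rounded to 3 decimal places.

614.369 mg/L

k = ln 2 / 24 = 0.02888 per h
Dose 1 (135 mg at t=0 h): 135·exp(−0.02888·7) = 110.289 mg/L
Dose 2 (300 mg at t=2 h): 300·exp(−0.02888·5) = 259.661 mg/L
Dose 3 (150 mg at t=4 h): 150·exp(−0.02888·3) = 137.551 mg/L
Dose 4 (110 mg at t=6 h): 110·exp(−0.02888·1) = 106.869 mg/L
C(7) = 110.289 + 259.661 + 137.551 + 106.869 = 614.369 mg/L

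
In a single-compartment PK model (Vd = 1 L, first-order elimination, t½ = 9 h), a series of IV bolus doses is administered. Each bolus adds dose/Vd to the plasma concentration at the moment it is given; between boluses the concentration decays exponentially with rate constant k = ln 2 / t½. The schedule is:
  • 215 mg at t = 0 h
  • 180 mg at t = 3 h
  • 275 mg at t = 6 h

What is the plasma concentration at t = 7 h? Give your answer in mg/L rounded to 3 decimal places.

k = ln 2 / 9 = 0.07702 per h
Dose 1 (215 mg at t=0 h): 215·exp(−0.07702·7) = 125.402 mg/L
Dose 2 (180 mg at t=3 h): 180·exp(−0.07702·4) = 132.276 mg/L
Dose 3 (275 mg at t=6 h): 275·exp(−0.07702·1) = 254.616 mg/L
C(7) = 125.402 + 132.276 + 254.616 = 512.294 mg/L

512.294 mg/L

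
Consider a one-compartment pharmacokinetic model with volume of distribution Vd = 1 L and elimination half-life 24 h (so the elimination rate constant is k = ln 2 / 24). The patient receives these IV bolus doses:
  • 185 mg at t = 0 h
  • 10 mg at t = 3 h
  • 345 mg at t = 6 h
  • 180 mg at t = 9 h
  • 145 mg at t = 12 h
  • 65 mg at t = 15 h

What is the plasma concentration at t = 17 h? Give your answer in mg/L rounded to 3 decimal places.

k = ln 2 / 24 = 0.02888 per h
Dose 1 (185 mg at t=0 h): 185·exp(−0.02888·17) = 113.225 mg/L
Dose 2 (10 mg at t=3 h): 10·exp(−0.02888·14) = 6.674 mg/L
Dose 3 (345 mg at t=6 h): 345·exp(−0.02888·11) = 251.100 mg/L
Dose 4 (180 mg at t=9 h): 180·exp(−0.02888·8) = 142.866 mg/L
Dose 5 (145 mg at t=12 h): 145·exp(−0.02888·5) = 125.503 mg/L
Dose 6 (65 mg at t=15 h): 65·exp(−0.02888·2) = 61.352 mg/L
C(17) = 113.225 + 6.674 + 251.100 + 142.866 + 125.503 + 61.352 = 700.720 mg/L

700.720 mg/L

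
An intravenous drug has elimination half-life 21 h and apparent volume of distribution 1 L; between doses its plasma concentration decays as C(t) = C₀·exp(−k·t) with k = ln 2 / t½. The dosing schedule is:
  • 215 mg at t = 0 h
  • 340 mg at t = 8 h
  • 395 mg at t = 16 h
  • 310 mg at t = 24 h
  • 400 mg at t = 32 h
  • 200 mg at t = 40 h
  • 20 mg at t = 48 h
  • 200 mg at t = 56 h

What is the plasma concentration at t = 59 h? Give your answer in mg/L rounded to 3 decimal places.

k = ln 2 / 21 = 0.03301 per h
Dose 1 (215 mg at t=0 h): 215·exp(−0.03301·59) = 30.668 mg/L
Dose 2 (340 mg at t=8 h): 340·exp(−0.03301·51) = 63.155 mg/L
Dose 3 (395 mg at t=16 h): 395·exp(−0.03301·43) = 95.544 mg/L
Dose 4 (310 mg at t=24 h): 310·exp(−0.03301·35) = 97.644 mg/L
Dose 5 (400 mg at t=32 h): 400·exp(−0.03301·27) = 164.067 mg/L
Dose 6 (200 mg at t=40 h): 200·exp(−0.03301·19) = 106.824 mg/L
Dose 7 (20 mg at t=48 h): 20·exp(−0.03301·11) = 13.911 mg/L
Dose 8 (200 mg at t=56 h): 200·exp(−0.03301·3) = 181.145 mg/L
C(59) = 30.668 + 63.155 + 95.544 + 97.644 + 164.067 + 106.824 + 13.911 + 181.145 = 752.957 mg/L

752.957 mg/L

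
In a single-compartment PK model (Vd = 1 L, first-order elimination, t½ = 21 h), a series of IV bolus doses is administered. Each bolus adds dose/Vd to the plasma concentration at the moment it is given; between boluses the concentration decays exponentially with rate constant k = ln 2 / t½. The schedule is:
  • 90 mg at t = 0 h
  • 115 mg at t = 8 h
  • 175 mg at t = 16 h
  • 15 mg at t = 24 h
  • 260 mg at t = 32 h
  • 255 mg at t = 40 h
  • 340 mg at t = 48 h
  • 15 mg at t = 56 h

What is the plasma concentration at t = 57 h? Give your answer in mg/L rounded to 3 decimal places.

k = ln 2 / 21 = 0.03301 per h
Dose 1 (90 mg at t=0 h): 90·exp(−0.03301·57) = 13.714 mg/L
Dose 2 (115 mg at t=8 h): 115·exp(−0.03301·49) = 22.819 mg/L
Dose 3 (175 mg at t=16 h): 175·exp(−0.03301·41) = 45.218 mg/L
Dose 4 (15 mg at t=24 h): 15·exp(−0.03301·33) = 5.047 mg/L
Dose 5 (260 mg at t=32 h): 260·exp(−0.03301·25) = 113.921 mg/L
Dose 6 (255 mg at t=40 h): 255·exp(−0.03301·17) = 145.495 mg/L
Dose 7 (340 mg at t=48 h): 340·exp(−0.03301·9) = 252.619 mg/L
Dose 8 (15 mg at t=56 h): 15·exp(−0.03301·1) = 14.513 mg/L
C(57) = 13.714 + 22.819 + 45.218 + 5.047 + 113.921 + 145.495 + 252.619 + 14.513 = 613.347 mg/L

613.347 mg/L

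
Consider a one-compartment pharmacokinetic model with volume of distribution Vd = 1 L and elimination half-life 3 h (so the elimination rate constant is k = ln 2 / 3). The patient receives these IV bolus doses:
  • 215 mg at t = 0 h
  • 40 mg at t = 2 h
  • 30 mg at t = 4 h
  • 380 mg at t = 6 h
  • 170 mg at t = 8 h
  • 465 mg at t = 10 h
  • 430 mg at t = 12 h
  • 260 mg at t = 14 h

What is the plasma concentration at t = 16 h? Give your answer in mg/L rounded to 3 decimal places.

k = ln 2 / 3 = 0.23105 per h
Dose 1 (215 mg at t=0 h): 215·exp(−0.23105·16) = 5.333 mg/L
Dose 2 (40 mg at t=2 h): 40·exp(−0.23105·14) = 1.575 mg/L
Dose 3 (30 mg at t=4 h): 30·exp(−0.23105·12) = 1.875 mg/L
Dose 4 (380 mg at t=6 h): 380·exp(−0.23105·10) = 37.701 mg/L
Dose 5 (170 mg at t=8 h): 170·exp(−0.23105·8) = 26.773 mg/L
Dose 6 (465 mg at t=10 h): 465·exp(−0.23105·6) = 116.250 mg/L
Dose 7 (430 mg at t=12 h): 430·exp(−0.23105·4) = 170.646 mg/L
Dose 8 (260 mg at t=14 h): 260·exp(−0.23105·2) = 163.790 mg/L
C(16) = 5.333 + 1.575 + 1.875 + 37.701 + 26.773 + 116.250 + 170.646 + 163.790 = 523.942 mg/L

523.942 mg/L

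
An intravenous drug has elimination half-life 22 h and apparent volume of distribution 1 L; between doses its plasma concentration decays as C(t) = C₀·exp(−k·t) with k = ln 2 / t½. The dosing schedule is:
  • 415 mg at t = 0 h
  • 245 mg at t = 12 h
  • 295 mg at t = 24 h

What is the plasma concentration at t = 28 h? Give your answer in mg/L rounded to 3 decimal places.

579.819 mg/L

k = ln 2 / 22 = 0.03151 per h
Dose 1 (415 mg at t=0 h): 415·exp(−0.03151·28) = 171.759 mg/L
Dose 2 (245 mg at t=12 h): 245·exp(−0.03151·16) = 147.991 mg/L
Dose 3 (295 mg at t=24 h): 295·exp(−0.03151·4) = 260.069 mg/L
C(28) = 171.759 + 147.991 + 260.069 = 579.819 mg/L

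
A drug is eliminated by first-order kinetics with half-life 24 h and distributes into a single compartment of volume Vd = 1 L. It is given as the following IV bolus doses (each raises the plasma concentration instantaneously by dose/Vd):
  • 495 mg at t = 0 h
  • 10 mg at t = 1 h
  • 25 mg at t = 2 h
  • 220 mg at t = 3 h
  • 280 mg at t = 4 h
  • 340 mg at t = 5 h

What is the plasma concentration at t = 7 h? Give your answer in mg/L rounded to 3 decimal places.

k = ln 2 / 24 = 0.02888 per h
Dose 1 (495 mg at t=0 h): 495·exp(−0.02888·7) = 404.394 mg/L
Dose 2 (10 mg at t=1 h): 10·exp(−0.02888·6) = 8.409 mg/L
Dose 3 (25 mg at t=2 h): 25·exp(−0.02888·5) = 21.638 mg/L
Dose 4 (220 mg at t=3 h): 220·exp(−0.02888·4) = 195.998 mg/L
Dose 5 (280 mg at t=4 h): 280·exp(−0.02888·3) = 256.761 mg/L
Dose 6 (340 mg at t=5 h): 340·exp(−0.02888·2) = 320.917 mg/L
C(7) = 404.394 + 8.409 + 21.638 + 195.998 + 256.761 + 320.917 = 1208.118 mg/L

1208.118 mg/L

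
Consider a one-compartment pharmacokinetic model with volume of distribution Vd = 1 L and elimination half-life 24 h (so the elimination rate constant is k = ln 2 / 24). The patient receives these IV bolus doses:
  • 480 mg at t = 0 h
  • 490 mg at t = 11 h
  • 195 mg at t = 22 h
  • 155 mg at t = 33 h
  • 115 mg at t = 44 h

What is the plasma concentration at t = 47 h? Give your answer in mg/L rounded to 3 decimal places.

600.387 mg/L

k = ln 2 / 24 = 0.02888 per h
Dose 1 (480 mg at t=0 h): 480·exp(−0.02888·47) = 123.516 mg/L
Dose 2 (490 mg at t=11 h): 490·exp(−0.02888·36) = 173.241 mg/L
Dose 3 (195 mg at t=22 h): 195·exp(−0.02888·25) = 94.724 mg/L
Dose 4 (155 mg at t=33 h): 155·exp(−0.02888·14) = 103.450 mg/L
Dose 5 (115 mg at t=44 h): 115·exp(−0.02888·3) = 105.455 mg/L
C(47) = 123.516 + 173.241 + 94.724 + 103.450 + 105.455 = 600.387 mg/L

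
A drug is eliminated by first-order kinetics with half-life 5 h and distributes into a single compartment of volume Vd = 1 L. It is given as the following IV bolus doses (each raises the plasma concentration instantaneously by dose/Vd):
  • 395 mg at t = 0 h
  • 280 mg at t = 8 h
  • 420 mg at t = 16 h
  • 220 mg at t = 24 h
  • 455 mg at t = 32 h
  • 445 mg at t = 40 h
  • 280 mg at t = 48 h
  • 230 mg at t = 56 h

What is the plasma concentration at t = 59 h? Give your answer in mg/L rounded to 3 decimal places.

258.556 mg/L

k = ln 2 / 5 = 0.13863 per h
Dose 1 (395 mg at t=0 h): 395·exp(−0.13863·59) = 0.111 mg/L
Dose 2 (280 mg at t=8 h): 280·exp(−0.13863·51) = 0.238 mg/L
Dose 3 (420 mg at t=16 h): 420·exp(−0.13863·43) = 1.082 mg/L
Dose 4 (220 mg at t=24 h): 220·exp(−0.13863·35) = 1.719 mg/L
Dose 5 (455 mg at t=32 h): 455·exp(−0.13863·27) = 10.776 mg/L
Dose 6 (445 mg at t=40 h): 445·exp(−0.13863·19) = 31.948 mg/L
Dose 7 (280 mg at t=48 h): 280·exp(−0.13863·11) = 60.939 mg/L
Dose 8 (230 mg at t=56 h): 230·exp(−0.13863·3) = 151.743 mg/L
C(59) = 0.111 + 0.238 + 1.082 + 1.719 + 10.776 + 31.948 + 60.939 + 151.743 = 258.556 mg/L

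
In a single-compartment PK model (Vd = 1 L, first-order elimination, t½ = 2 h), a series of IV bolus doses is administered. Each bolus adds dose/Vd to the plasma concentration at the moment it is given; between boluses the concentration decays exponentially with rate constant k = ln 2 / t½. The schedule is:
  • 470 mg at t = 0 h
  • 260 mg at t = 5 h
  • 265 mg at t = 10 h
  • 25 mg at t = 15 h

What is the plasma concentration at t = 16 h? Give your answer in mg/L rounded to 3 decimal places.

58.384 mg/L

k = ln 2 / 2 = 0.34657 per h
Dose 1 (470 mg at t=0 h): 470·exp(−0.34657·16) = 1.836 mg/L
Dose 2 (260 mg at t=5 h): 260·exp(−0.34657·11) = 5.745 mg/L
Dose 3 (265 mg at t=10 h): 265·exp(−0.34657·6) = 33.125 mg/L
Dose 4 (25 mg at t=15 h): 25·exp(−0.34657·1) = 17.678 mg/L
C(16) = 1.836 + 5.745 + 33.125 + 17.678 = 58.384 mg/L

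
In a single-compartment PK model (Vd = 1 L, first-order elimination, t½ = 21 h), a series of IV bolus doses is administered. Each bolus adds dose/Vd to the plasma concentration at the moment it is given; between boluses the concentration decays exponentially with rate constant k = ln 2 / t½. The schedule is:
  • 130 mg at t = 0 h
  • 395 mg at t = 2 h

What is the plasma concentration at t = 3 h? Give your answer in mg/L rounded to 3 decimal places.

499.919 mg/L

k = ln 2 / 21 = 0.03301 per h
Dose 1 (130 mg at t=0 h): 130·exp(−0.03301·3) = 117.744 mg/L
Dose 2 (395 mg at t=2 h): 395·exp(−0.03301·1) = 382.175 mg/L
C(3) = 117.744 + 382.175 = 499.919 mg/L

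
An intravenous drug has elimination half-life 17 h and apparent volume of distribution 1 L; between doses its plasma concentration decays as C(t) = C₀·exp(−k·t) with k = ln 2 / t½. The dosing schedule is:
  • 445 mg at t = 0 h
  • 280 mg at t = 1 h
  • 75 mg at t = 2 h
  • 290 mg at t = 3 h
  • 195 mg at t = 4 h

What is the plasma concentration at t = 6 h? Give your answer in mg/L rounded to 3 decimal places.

k = ln 2 / 17 = 0.04077 per h
Dose 1 (445 mg at t=0 h): 445·exp(−0.04077·6) = 348.429 mg/L
Dose 2 (280 mg at t=1 h): 280·exp(−0.04077·5) = 228.360 mg/L
Dose 3 (75 mg at t=2 h): 75·exp(−0.04077·4) = 63.713 mg/L
Dose 4 (290 mg at t=3 h): 290·exp(−0.04077·3) = 256.611 mg/L
Dose 5 (195 mg at t=4 h): 195·exp(−0.04077·2) = 179.729 mg/L
C(6) = 348.429 + 228.360 + 63.713 + 256.611 + 179.729 = 1076.842 mg/L

1076.842 mg/L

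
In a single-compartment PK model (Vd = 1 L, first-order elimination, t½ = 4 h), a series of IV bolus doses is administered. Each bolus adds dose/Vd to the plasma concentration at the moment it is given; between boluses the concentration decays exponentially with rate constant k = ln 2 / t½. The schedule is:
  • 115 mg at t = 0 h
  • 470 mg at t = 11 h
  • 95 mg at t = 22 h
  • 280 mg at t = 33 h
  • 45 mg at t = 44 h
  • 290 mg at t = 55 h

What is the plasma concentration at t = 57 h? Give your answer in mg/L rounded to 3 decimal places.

214.555 mg/L

k = ln 2 / 4 = 0.17329 per h
Dose 1 (115 mg at t=0 h): 115·exp(−0.17329·57) = 0.006 mg/L
Dose 2 (470 mg at t=11 h): 470·exp(−0.17329·46) = 0.162 mg/L
Dose 3 (95 mg at t=22 h): 95·exp(−0.17329·35) = 0.221 mg/L
Dose 4 (280 mg at t=33 h): 280·exp(−0.17329·24) = 4.375 mg/L
Dose 5 (45 mg at t=44 h): 45·exp(−0.17329·13) = 4.730 mg/L
Dose 6 (290 mg at t=55 h): 290·exp(−0.17329·2) = 205.061 mg/L
C(57) = 0.006 + 0.162 + 0.221 + 4.375 + 4.730 + 205.061 = 214.555 mg/L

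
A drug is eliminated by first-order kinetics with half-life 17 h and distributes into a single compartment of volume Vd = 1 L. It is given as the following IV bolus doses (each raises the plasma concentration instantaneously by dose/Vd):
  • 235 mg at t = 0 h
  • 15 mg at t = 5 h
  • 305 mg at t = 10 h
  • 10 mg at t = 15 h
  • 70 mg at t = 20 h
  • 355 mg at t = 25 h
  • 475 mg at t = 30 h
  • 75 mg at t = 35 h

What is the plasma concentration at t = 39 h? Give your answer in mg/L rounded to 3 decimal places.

k = ln 2 / 17 = 0.04077 per h
Dose 1 (235 mg at t=0 h): 235·exp(−0.04077·39) = 47.915 mg/L
Dose 2 (15 mg at t=5 h): 15·exp(−0.04077·34) = 3.750 mg/L
Dose 3 (305 mg at t=10 h): 305·exp(−0.04077·29) = 93.493 mg/L
Dose 4 (10 mg at t=15 h): 10·exp(−0.04077·24) = 3.759 mg/L
Dose 5 (70 mg at t=20 h): 70·exp(−0.04077·19) = 32.259 mg/L
Dose 6 (355 mg at t=25 h): 355·exp(−0.04077·14) = 200.596 mg/L
Dose 7 (475 mg at t=30 h): 475·exp(−0.04077·9) = 329.098 mg/L
Dose 8 (75 mg at t=35 h): 75·exp(−0.04077·4) = 63.713 mg/L
C(39) = 47.915 + 3.750 + 93.493 + 3.759 + 32.259 + 200.596 + 329.098 + 63.713 = 774.582 mg/L

774.582 mg/L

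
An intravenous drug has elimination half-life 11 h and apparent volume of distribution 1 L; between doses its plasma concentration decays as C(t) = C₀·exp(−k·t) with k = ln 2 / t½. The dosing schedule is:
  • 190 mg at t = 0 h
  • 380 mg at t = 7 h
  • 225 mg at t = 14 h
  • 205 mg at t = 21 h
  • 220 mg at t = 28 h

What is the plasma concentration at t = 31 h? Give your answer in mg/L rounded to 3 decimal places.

479.046 mg/L

k = ln 2 / 11 = 0.06301 per h
Dose 1 (190 mg at t=0 h): 190·exp(−0.06301·31) = 26.940 mg/L
Dose 2 (380 mg at t=7 h): 380·exp(−0.06301·24) = 83.751 mg/L
Dose 3 (225 mg at t=14 h): 225·exp(−0.06301·17) = 77.082 mg/L
Dose 4 (205 mg at t=21 h): 205·exp(−0.06301·10) = 109.167 mg/L
Dose 5 (220 mg at t=28 h): 220·exp(−0.06301·3) = 182.106 mg/L
C(31) = 26.940 + 83.751 + 77.082 + 109.167 + 182.106 = 479.046 mg/L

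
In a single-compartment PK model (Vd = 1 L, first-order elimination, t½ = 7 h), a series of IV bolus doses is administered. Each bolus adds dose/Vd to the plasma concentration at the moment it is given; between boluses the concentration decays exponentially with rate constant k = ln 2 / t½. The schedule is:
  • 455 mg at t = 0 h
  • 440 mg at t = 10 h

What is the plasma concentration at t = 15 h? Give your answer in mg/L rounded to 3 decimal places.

k = ln 2 / 7 = 0.09902 per h
Dose 1 (455 mg at t=0 h): 455·exp(−0.09902·15) = 103.026 mg/L
Dose 2 (440 mg at t=10 h): 440·exp(−0.09902·5) = 268.183 mg/L
C(15) = 103.026 + 268.183 = 371.209 mg/L

371.209 mg/L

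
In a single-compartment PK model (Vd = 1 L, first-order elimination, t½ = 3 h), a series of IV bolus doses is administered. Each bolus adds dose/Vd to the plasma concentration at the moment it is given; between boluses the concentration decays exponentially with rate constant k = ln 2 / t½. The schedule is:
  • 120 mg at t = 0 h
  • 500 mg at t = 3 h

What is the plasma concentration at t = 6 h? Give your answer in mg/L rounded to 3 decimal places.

280.000 mg/L

k = ln 2 / 3 = 0.23105 per h
Dose 1 (120 mg at t=0 h): 120·exp(−0.23105·6) = 30.000 mg/L
Dose 2 (500 mg at t=3 h): 500·exp(−0.23105·3) = 250.000 mg/L
C(6) = 30.000 + 250.000 = 280.000 mg/L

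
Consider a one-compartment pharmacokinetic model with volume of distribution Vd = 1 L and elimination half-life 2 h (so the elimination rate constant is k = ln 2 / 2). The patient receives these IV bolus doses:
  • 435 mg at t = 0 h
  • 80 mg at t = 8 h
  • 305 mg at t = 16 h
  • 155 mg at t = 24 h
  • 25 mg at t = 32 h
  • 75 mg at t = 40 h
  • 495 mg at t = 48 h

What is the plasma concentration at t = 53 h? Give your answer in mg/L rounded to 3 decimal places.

k = ln 2 / 2 = 0.34657 per h
Dose 1 (435 mg at t=0 h): 435·exp(−0.34657·53) = 0.000 mg/L
Dose 2 (80 mg at t=8 h): 80·exp(−0.34657·45) = 0.000 mg/L
Dose 3 (305 mg at t=16 h): 305·exp(−0.34657·37) = 0.001 mg/L
Dose 4 (155 mg at t=24 h): 155·exp(−0.34657·29) = 0.007 mg/L
Dose 5 (25 mg at t=32 h): 25·exp(−0.34657·21) = 0.017 mg/L
Dose 6 (75 mg at t=40 h): 75·exp(−0.34657·13) = 0.829 mg/L
Dose 7 (495 mg at t=48 h): 495·exp(−0.34657·5) = 87.504 mg/L
C(53) = 0.000 + 0.000 + 0.001 + 0.007 + 0.017 + 0.829 + 87.504 = 88.358 mg/L

88.358 mg/L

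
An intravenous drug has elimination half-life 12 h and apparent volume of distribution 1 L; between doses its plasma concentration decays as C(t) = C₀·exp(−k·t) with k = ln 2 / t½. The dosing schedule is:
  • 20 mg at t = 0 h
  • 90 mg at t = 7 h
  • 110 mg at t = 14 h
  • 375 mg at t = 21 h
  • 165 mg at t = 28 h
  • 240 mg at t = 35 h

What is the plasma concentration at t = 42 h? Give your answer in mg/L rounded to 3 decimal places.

380.682 mg/L

k = ln 2 / 12 = 0.05776 per h
Dose 1 (20 mg at t=0 h): 20·exp(−0.05776·42) = 1.768 mg/L
Dose 2 (90 mg at t=7 h): 90·exp(−0.05776·35) = 11.919 mg/L
Dose 3 (110 mg at t=14 h): 110·exp(−0.05776·28) = 21.827 mg/L
Dose 4 (375 mg at t=21 h): 375·exp(−0.05776·21) = 111.488 mg/L
Dose 5 (165 mg at t=28 h): 165·exp(−0.05776·14) = 73.499 mg/L
Dose 6 (240 mg at t=35 h): 240·exp(−0.05776·7) = 160.181 mg/L
C(42) = 1.768 + 11.919 + 21.827 + 111.488 + 73.499 + 160.181 = 380.682 mg/L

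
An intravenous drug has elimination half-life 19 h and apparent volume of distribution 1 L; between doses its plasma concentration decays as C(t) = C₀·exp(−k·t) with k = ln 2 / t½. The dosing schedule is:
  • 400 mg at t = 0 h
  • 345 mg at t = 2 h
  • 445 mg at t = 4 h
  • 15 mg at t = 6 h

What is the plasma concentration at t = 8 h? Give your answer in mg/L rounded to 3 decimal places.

k = ln 2 / 19 = 0.03648 per h
Dose 1 (400 mg at t=0 h): 400·exp(−0.03648·8) = 298.752 mg/L
Dose 2 (345 mg at t=2 h): 345·exp(−0.03648·6) = 277.177 mg/L
Dose 3 (445 mg at t=4 h): 445·exp(−0.03648·4) = 384.579 mg/L
Dose 4 (15 mg at t=6 h): 15·exp(−0.03648·2) = 13.945 mg/L
C(8) = 298.752 + 277.177 + 384.579 + 13.945 = 974.452 mg/L

974.452 mg/L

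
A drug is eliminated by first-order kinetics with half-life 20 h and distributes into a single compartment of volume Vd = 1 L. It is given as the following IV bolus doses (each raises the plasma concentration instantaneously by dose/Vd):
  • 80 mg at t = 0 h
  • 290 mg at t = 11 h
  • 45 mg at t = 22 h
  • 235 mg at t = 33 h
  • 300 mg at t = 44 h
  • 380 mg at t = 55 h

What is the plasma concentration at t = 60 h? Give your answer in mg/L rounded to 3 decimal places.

659.165 mg/L

k = ln 2 / 20 = 0.03466 per h
Dose 1 (80 mg at t=0 h): 80·exp(−0.03466·60) = 10.000 mg/L
Dose 2 (290 mg at t=11 h): 290·exp(−0.03466·49) = 53.073 mg/L
Dose 3 (45 mg at t=22 h): 45·exp(−0.03466·38) = 12.057 mg/L
Dose 4 (235 mg at t=33 h): 235·exp(−0.03466·27) = 92.189 mg/L
Dose 5 (300 mg at t=44 h): 300·exp(−0.03466·16) = 172.305 mg/L
Dose 6 (380 mg at t=55 h): 380·exp(−0.03466·5) = 319.541 mg/L
C(60) = 10.000 + 53.073 + 12.057 + 92.189 + 172.305 + 319.541 = 659.165 mg/L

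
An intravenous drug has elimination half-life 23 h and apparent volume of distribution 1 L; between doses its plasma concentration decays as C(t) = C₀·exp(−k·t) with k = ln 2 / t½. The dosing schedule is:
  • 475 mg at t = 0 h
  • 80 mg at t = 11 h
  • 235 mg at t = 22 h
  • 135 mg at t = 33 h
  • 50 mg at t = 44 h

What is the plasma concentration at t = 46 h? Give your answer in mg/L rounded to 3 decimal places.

k = ln 2 / 23 = 0.03014 per h
Dose 1 (475 mg at t=0 h): 475·exp(−0.03014·46) = 118.750 mg/L
Dose 2 (80 mg at t=11 h): 80·exp(−0.03014·35) = 27.861 mg/L
Dose 3 (235 mg at t=22 h): 235·exp(−0.03014·24) = 114.012 mg/L
Dose 4 (135 mg at t=33 h): 135·exp(−0.03014·13) = 91.240 mg/L
Dose 5 (50 mg at t=44 h): 50·exp(−0.03014·2) = 47.075 mg/L
C(46) = 118.750 + 27.861 + 114.012 + 91.240 + 47.075 = 398.939 mg/L

398.939 mg/L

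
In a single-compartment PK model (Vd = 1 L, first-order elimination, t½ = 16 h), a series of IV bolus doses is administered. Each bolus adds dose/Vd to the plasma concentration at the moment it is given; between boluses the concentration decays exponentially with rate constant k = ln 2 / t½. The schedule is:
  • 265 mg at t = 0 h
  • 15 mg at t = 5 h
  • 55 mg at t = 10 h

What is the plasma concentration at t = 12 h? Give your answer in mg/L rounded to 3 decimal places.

k = ln 2 / 16 = 0.04332 per h
Dose 1 (265 mg at t=0 h): 265·exp(−0.04332·12) = 157.570 mg/L
Dose 2 (15 mg at t=5 h): 15·exp(−0.04332·7) = 11.076 mg/L
Dose 3 (55 mg at t=10 h): 55·exp(−0.04332·2) = 50.435 mg/L
C(12) = 157.570 + 11.076 + 50.435 = 219.081 mg/L

219.081 mg/L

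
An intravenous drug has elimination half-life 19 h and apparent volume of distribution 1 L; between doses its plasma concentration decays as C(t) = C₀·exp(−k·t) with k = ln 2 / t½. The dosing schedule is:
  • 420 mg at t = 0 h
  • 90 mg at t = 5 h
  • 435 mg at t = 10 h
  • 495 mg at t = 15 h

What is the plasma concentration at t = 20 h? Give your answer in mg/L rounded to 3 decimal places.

969.043 mg/L

k = ln 2 / 19 = 0.03648 per h
Dose 1 (420 mg at t=0 h): 420·exp(−0.03648·20) = 202.477 mg/L
Dose 2 (90 mg at t=5 h): 90·exp(−0.03648·15) = 52.070 mg/L
Dose 3 (435 mg at t=10 h): 435·exp(−0.03648·10) = 302.032 mg/L
Dose 4 (495 mg at t=15 h): 495·exp(−0.03648·5) = 412.465 mg/L
C(20) = 202.477 + 52.070 + 302.032 + 412.465 = 969.043 mg/L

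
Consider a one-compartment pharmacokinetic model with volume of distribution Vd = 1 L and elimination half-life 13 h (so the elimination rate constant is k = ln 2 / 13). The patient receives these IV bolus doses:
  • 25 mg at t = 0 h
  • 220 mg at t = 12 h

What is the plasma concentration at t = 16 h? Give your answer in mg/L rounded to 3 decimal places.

188.398 mg/L

k = ln 2 / 13 = 0.05332 per h
Dose 1 (25 mg at t=0 h): 25·exp(−0.05332·16) = 10.652 mg/L
Dose 2 (220 mg at t=12 h): 220·exp(−0.05332·4) = 177.745 mg/L
C(16) = 10.652 + 177.745 = 188.398 mg/L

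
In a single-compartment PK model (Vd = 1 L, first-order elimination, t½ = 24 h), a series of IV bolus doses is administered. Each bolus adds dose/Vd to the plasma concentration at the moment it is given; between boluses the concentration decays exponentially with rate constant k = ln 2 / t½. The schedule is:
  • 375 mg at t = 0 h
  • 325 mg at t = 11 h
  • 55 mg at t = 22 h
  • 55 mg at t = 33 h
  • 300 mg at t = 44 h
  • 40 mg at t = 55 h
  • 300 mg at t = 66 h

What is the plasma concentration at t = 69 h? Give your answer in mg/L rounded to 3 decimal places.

k = ln 2 / 24 = 0.02888 per h
Dose 1 (375 mg at t=0 h): 375·exp(−0.02888·69) = 51.118 mg/L
Dose 2 (325 mg at t=11 h): 325·exp(−0.02888·58) = 60.869 mg/L
Dose 3 (55 mg at t=22 h): 55·exp(−0.02888·47) = 14.153 mg/L
Dose 4 (55 mg at t=33 h): 55·exp(−0.02888·36) = 19.445 mg/L
Dose 5 (300 mg at t=44 h): 300·exp(−0.02888·25) = 145.730 mg/L
Dose 6 (40 mg at t=55 h): 40·exp(−0.02888·14) = 26.697 mg/L
Dose 7 (300 mg at t=66 h): 300·exp(−0.02888·3) = 275.101 mg/L
C(69) = 51.118 + 60.869 + 14.153 + 19.445 + 145.730 + 26.697 + 275.101 = 593.112 mg/L

593.112 mg/L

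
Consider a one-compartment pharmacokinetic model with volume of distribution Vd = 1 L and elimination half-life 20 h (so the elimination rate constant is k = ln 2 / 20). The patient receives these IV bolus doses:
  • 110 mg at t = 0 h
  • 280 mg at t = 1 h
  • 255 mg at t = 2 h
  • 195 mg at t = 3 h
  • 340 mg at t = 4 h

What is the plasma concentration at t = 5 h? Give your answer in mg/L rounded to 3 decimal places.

1076.431 mg/L

k = ln 2 / 20 = 0.03466 per h
Dose 1 (110 mg at t=0 h): 110·exp(−0.03466·5) = 92.499 mg/L
Dose 2 (280 mg at t=1 h): 280·exp(−0.03466·4) = 243.754 mg/L
Dose 3 (255 mg at t=2 h): 255·exp(−0.03466·3) = 229.819 mg/L
Dose 4 (195 mg at t=3 h): 195·exp(−0.03466·2) = 181.941 mg/L
Dose 5 (340 mg at t=4 h): 340·exp(−0.03466·1) = 328.418 mg/L
C(5) = 92.499 + 243.754 + 229.819 + 181.941 + 328.418 = 1076.431 mg/L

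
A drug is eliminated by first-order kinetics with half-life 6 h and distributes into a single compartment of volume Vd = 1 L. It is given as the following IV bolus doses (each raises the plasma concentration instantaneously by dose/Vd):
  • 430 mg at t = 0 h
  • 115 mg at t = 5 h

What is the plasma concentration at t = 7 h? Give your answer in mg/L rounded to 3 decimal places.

282.819 mg/L

k = ln 2 / 6 = 0.11552 per h
Dose 1 (430 mg at t=0 h): 430·exp(−0.11552·7) = 191.543 mg/L
Dose 2 (115 mg at t=5 h): 115·exp(−0.11552·2) = 91.276 mg/L
C(7) = 191.543 + 91.276 = 282.819 mg/L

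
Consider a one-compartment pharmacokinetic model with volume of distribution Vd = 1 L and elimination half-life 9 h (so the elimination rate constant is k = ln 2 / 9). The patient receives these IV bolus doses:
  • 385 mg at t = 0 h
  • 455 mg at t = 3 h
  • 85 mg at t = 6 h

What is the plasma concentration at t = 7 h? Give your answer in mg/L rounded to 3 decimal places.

k = ln 2 / 9 = 0.07702 per h
Dose 1 (385 mg at t=0 h): 385·exp(−0.07702·7) = 224.557 mg/L
Dose 2 (455 mg at t=3 h): 455·exp(−0.07702·4) = 334.365 mg/L
Dose 3 (85 mg at t=6 h): 85·exp(−0.07702·1) = 78.699 mg/L
C(7) = 224.557 + 334.365 + 78.699 = 637.621 mg/L

637.621 mg/L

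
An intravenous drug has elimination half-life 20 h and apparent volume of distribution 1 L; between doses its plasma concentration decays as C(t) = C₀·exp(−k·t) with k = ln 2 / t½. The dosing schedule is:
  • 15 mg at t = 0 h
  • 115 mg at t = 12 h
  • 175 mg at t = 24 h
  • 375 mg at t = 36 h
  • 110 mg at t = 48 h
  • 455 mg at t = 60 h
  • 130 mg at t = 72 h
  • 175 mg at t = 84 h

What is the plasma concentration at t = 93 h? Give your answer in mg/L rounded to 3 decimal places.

k = ln 2 / 20 = 0.03466 per h
Dose 1 (15 mg at t=0 h): 15·exp(−0.03466·93) = 0.597 mg/L
Dose 2 (115 mg at t=12 h): 115·exp(−0.03466·81) = 6.943 mg/L
Dose 3 (175 mg at t=24 h): 175·exp(−0.03466·69) = 16.013 mg/L
Dose 4 (375 mg at t=36 h): 375·exp(−0.03466·57) = 52.011 mg/L
Dose 5 (110 mg at t=48 h): 110·exp(−0.03466·45) = 23.125 mg/L
Dose 6 (455 mg at t=60 h): 455·exp(−0.03466·33) = 144.981 mg/L
Dose 7 (130 mg at t=72 h): 130·exp(−0.03466·21) = 62.786 mg/L
Dose 8 (175 mg at t=84 h): 175·exp(−0.03466·9) = 128.107 mg/L
C(93) = 0.597 + 6.943 + 16.013 + 52.011 + 23.125 + 144.981 + 62.786 + 128.107 = 434.564 mg/L

434.564 mg/L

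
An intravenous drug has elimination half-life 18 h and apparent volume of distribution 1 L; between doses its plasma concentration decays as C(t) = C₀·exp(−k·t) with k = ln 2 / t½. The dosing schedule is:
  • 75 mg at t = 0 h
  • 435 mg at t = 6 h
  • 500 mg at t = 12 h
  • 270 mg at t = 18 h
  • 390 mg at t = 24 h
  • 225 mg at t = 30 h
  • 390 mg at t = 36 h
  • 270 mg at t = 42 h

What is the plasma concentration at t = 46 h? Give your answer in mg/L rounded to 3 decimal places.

k = ln 2 / 18 = 0.03851 per h
Dose 1 (75 mg at t=0 h): 75·exp(−0.03851·46) = 12.757 mg/L
Dose 2 (435 mg at t=6 h): 435·exp(−0.03851·40) = 93.225 mg/L
Dose 3 (500 mg at t=12 h): 500·exp(−0.03851·34) = 135.007 mg/L
Dose 4 (270 mg at t=18 h): 270·exp(−0.03851·28) = 91.853 mg/L
Dose 5 (390 mg at t=24 h): 390·exp(−0.03851·22) = 167.163 mg/L
Dose 6 (225 mg at t=30 h): 225·exp(−0.03851·16) = 121.507 mg/L
Dose 7 (390 mg at t=36 h): 390·exp(−0.03851·10) = 265.354 mg/L
Dose 8 (270 mg at t=42 h): 270·exp(−0.03851·4) = 231.456 mg/L
C(46) = 12.757 + 93.225 + 135.007 + 91.853 + 167.163 + 121.507 + 265.354 + 231.456 = 1118.323 mg/L

1118.323 mg/L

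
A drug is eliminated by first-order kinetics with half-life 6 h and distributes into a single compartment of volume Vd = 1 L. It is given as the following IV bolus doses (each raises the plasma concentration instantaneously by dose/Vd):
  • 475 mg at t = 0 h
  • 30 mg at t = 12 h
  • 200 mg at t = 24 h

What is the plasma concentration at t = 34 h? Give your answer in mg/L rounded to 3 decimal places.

k = ln 2 / 6 = 0.11552 per h
Dose 1 (475 mg at t=0 h): 475·exp(−0.11552·34) = 9.351 mg/L
Dose 2 (30 mg at t=12 h): 30·exp(−0.11552·22) = 2.362 mg/L
Dose 3 (200 mg at t=24 h): 200·exp(−0.11552·10) = 62.996 mg/L
C(34) = 9.351 + 2.362 + 62.996 = 74.709 mg/L

74.709 mg/L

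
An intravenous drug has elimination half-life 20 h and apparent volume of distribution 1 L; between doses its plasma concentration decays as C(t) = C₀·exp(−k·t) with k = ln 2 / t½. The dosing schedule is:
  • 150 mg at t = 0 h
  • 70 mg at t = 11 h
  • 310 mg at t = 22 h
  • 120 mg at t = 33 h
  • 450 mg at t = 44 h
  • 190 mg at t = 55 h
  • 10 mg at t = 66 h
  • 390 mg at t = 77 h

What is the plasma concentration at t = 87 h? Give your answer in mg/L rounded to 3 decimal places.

k = ln 2 / 20 = 0.03466 per h
Dose 1 (150 mg at t=0 h): 150·exp(−0.03466·87) = 7.355 mg/L
Dose 2 (70 mg at t=11 h): 70·exp(−0.03466·76) = 5.026 mg/L
Dose 3 (310 mg at t=22 h): 310·exp(−0.03466·65) = 32.585 mg/L
Dose 4 (120 mg at t=33 h): 120·exp(−0.03466·54) = 18.467 mg/L
Dose 5 (450 mg at t=44 h): 450·exp(−0.03466·43) = 101.391 mg/L
Dose 6 (190 mg at t=55 h): 190·exp(−0.03466·32) = 62.677 mg/L
Dose 7 (10 mg at t=66 h): 10·exp(−0.03466·21) = 4.830 mg/L
Dose 8 (390 mg at t=77 h): 390·exp(−0.03466·10) = 275.772 mg/L
C(87) = 7.355 + 5.026 + 32.585 + 18.467 + 101.391 + 62.677 + 4.830 + 275.772 = 508.102 mg/L

508.102 mg/L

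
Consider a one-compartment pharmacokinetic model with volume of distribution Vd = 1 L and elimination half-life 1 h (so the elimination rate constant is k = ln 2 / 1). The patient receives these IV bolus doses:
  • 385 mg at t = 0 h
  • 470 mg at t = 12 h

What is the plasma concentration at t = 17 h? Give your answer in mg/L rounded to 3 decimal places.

14.690 mg/L

k = ln 2 / 1 = 0.69315 per h
Dose 1 (385 mg at t=0 h): 385·exp(−0.69315·17) = 0.003 mg/L
Dose 2 (470 mg at t=12 h): 470·exp(−0.69315·5) = 14.688 mg/L
C(17) = 0.003 + 14.688 = 14.690 mg/L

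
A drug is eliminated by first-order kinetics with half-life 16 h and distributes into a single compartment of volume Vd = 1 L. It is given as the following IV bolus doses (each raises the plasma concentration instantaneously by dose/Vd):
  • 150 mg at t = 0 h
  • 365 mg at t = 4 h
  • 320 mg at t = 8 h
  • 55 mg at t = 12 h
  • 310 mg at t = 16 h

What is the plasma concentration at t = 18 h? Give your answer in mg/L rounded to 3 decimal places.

801.969 mg/L

k = ln 2 / 16 = 0.04332 per h
Dose 1 (150 mg at t=0 h): 150·exp(−0.04332·18) = 68.775 mg/L
Dose 2 (365 mg at t=4 h): 365·exp(−0.04332·14) = 199.018 mg/L
Dose 3 (320 mg at t=8 h): 320·exp(−0.04332·10) = 207.494 mg/L
Dose 4 (55 mg at t=12 h): 55·exp(−0.04332·6) = 42.411 mg/L
Dose 5 (310 mg at t=16 h): 310·exp(−0.04332·2) = 284.271 mg/L
C(18) = 68.775 + 199.018 + 207.494 + 42.411 + 284.271 = 801.969 mg/L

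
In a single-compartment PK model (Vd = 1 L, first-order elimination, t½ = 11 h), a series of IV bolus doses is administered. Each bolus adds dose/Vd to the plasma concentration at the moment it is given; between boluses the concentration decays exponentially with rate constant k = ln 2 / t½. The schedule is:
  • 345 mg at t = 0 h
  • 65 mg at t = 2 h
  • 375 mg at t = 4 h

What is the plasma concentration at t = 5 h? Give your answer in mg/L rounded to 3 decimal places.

k = ln 2 / 11 = 0.06301 per h
Dose 1 (345 mg at t=0 h): 345·exp(−0.06301·5) = 251.760 mg/L
Dose 2 (65 mg at t=2 h): 65·exp(−0.06301·3) = 53.804 mg/L
Dose 3 (375 mg at t=4 h): 375·exp(−0.06301·1) = 352.099 mg/L
C(5) = 251.760 + 53.804 + 352.099 = 657.663 mg/L

657.663 mg/L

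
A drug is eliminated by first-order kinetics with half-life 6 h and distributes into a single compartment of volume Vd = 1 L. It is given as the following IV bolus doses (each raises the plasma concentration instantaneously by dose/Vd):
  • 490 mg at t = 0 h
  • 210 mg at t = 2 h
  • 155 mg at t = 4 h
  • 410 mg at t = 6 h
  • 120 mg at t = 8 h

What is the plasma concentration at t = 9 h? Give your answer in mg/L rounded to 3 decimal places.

750.598 mg/L

k = ln 2 / 6 = 0.11552 per h
Dose 1 (490 mg at t=0 h): 490·exp(−0.11552·9) = 173.241 mg/L
Dose 2 (210 mg at t=2 h): 210·exp(−0.11552·7) = 93.544 mg/L
Dose 3 (155 mg at t=4 h): 155·exp(−0.11552·5) = 86.991 mg/L
Dose 4 (410 mg at t=6 h): 410·exp(−0.11552·3) = 289.914 mg/L
Dose 5 (120 mg at t=8 h): 120·exp(−0.11552·1) = 106.908 mg/L
C(9) = 173.241 + 93.544 + 86.991 + 289.914 + 106.908 = 750.598 mg/L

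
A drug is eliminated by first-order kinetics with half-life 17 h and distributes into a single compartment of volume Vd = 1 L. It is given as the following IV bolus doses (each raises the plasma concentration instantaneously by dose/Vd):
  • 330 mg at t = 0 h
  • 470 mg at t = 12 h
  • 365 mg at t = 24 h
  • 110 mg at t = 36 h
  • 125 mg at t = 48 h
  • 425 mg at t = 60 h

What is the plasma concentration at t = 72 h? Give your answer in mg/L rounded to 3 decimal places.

442.668 mg/L

k = ln 2 / 17 = 0.04077 per h
Dose 1 (330 mg at t=0 h): 330·exp(−0.04077·72) = 17.521 mg/L
Dose 2 (470 mg at t=12 h): 470·exp(−0.04077·60) = 40.704 mg/L
Dose 3 (365 mg at t=24 h): 365·exp(−0.04077·48) = 51.562 mg/L
Dose 4 (110 mg at t=36 h): 110·exp(−0.04077·36) = 25.346 mg/L
Dose 5 (125 mg at t=48 h): 125·exp(−0.04077·24) = 46.981 mg/L
Dose 6 (425 mg at t=60 h): 425·exp(−0.04077·12) = 260.554 mg/L
C(72) = 17.521 + 40.704 + 51.562 + 25.346 + 46.981 + 260.554 = 442.668 mg/L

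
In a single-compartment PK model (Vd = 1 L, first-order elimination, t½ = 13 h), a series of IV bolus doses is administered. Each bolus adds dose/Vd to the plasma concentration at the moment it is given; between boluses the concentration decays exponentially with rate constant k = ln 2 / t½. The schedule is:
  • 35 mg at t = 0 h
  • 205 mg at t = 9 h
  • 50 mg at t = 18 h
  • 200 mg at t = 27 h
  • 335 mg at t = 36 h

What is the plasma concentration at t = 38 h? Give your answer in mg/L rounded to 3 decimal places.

k = ln 2 / 13 = 0.05332 per h
Dose 1 (35 mg at t=0 h): 35·exp(−0.05332·38) = 4.615 mg/L
Dose 2 (205 mg at t=9 h): 205·exp(−0.05332·29) = 43.674 mg/L
Dose 3 (50 mg at t=18 h): 50·exp(−0.05332·20) = 17.213 mg/L
Dose 4 (200 mg at t=27 h): 200·exp(−0.05332·11) = 111.253 mg/L
Dose 5 (335 mg at t=36 h): 335·exp(−0.05332·2) = 301.115 mg/L
C(38) = 4.615 + 43.674 + 17.213 + 111.253 + 301.115 = 477.870 mg/L

477.870 mg/L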